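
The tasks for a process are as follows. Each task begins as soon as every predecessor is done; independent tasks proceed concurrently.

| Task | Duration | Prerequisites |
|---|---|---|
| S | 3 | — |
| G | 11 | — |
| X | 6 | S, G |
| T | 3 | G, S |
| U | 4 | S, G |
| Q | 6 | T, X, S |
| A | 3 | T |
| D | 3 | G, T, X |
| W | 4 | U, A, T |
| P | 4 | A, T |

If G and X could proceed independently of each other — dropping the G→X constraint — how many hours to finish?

Original critical path: G→X→Q = 11+6+6 = 23 ⇒ 23 hours.
Without G→X, X's earliest start moves from 11 to 3.
New critical path: G→T→A→W = 11+3+3+4 = 21 ⇒ 21 hours.

21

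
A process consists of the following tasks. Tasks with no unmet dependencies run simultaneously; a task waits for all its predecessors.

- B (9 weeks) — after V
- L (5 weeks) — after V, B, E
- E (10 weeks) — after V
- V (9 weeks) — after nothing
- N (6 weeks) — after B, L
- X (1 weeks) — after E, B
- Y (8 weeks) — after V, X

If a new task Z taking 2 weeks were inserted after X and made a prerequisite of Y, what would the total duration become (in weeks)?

30

Originally the process takes 30 weeks.
With Z inserted, Y now waits for max(V, X, Z).
New critical path: V→E→X→Z→Y = 9+10+1+2+8 = 30 ⇒ 30 weeks.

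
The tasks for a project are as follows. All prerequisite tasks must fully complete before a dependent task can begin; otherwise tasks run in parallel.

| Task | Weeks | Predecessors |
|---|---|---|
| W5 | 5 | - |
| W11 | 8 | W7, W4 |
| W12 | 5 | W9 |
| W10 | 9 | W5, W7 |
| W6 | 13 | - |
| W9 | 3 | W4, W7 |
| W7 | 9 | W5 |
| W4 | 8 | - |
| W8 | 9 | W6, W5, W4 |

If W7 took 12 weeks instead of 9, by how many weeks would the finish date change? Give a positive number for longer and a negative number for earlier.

3

The binding path is W5→W7→W10 = 5+9+9 = 23; finish at 23 weeks.
W7 is on the critical path; changing it to 12 makes that path 26 weeks.
No other chain overtakes it, so the finish is 26 weeks.
Change in finish: 26 − 23 = +3 weeks.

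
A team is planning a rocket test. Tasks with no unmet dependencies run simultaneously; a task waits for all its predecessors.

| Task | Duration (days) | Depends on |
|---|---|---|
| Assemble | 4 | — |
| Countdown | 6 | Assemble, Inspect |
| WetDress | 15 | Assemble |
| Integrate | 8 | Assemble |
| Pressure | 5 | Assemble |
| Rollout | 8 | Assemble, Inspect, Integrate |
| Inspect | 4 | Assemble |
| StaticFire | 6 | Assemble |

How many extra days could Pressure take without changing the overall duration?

Critical path: Assemble→Integrate→Rollout = 4+8+8 = 20, so the finish is 20 days.
Longest path through Pressure: 9 days (earliest finish 9, latest finish 20).
So Pressure can slip 20 − 9 = 11 days.

11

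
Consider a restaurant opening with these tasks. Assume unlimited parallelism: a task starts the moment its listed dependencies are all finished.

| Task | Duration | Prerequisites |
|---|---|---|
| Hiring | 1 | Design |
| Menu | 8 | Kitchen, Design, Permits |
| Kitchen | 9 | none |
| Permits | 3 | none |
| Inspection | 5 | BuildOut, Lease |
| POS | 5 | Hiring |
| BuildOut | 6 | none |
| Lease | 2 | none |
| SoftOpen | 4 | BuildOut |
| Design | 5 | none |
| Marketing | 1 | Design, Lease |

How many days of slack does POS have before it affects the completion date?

6

Kitchen→Menu = 9+8 = 17 sets the makespan at 17 days.
POS finishes as early as 11 and must finish by 17.
Float = 17 − 11 = 6.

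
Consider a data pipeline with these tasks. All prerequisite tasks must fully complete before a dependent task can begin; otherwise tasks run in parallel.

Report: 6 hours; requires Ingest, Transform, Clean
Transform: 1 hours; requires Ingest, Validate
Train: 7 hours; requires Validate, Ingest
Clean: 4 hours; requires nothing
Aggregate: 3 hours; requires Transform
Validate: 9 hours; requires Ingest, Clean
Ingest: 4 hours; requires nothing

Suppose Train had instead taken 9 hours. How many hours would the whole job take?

22

As given, the longest chain is Ingest→Validate→Train = 4+9+7 = 20, so the finish is 20 hours.
Train is on the critical path; changing it to 9 makes that path 22 hours.
That remains the longest chain; total 22 hours.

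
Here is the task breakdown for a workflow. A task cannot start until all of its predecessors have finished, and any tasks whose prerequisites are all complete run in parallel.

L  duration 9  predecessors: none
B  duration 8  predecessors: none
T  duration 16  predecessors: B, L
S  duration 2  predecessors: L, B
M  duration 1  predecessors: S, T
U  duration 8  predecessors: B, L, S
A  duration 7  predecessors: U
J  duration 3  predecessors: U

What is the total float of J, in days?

4

The longest chain is L→T→M = 9+16+1 = 26; overall finish 26 days.
Longest path through J: 22 days (earliest finish 22, latest finish 26).
So J can slip 26 − 22 = 4 days.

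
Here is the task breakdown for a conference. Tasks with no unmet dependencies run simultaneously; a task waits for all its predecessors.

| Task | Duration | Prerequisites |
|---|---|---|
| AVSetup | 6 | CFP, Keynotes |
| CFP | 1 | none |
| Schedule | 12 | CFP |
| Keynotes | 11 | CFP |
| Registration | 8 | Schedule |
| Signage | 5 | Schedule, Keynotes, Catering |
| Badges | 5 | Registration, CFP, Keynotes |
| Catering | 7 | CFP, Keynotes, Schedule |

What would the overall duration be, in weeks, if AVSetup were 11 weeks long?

26

Baseline: CFP→Schedule→Registration→Badges = 1+12+8+5 = 26 → 26 weeks.
AVSetup is off the critical path — its longest chain is 18 weeks, giving 8 of slack.
That remains the longest chain; total 26 weeks.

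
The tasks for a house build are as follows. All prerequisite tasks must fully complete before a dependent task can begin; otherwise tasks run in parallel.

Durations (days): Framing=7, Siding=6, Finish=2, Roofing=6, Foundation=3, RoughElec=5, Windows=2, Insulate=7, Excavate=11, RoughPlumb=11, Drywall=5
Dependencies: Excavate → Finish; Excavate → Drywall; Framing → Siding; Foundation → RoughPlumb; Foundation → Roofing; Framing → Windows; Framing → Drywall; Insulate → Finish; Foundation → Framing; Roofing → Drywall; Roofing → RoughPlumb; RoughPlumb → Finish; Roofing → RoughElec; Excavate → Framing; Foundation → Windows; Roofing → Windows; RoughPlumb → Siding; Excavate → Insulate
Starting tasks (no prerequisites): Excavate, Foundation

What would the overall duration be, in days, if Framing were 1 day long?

The binding path is Foundation→Roofing→RoughPlumb→Siding = 3+6+11+6 = 26; finish at 26 days.
Framing is off the critical path — its longest chain is 24 days, giving 2 of slack.
The critical path is still Foundation→Roofing→RoughPlumb→Siding; finish is now 26 days.

26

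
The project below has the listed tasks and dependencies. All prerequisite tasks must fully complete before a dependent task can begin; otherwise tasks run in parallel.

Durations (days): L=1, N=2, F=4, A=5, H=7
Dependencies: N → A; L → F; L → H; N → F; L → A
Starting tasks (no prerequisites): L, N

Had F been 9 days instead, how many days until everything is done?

Actual critical path: L→H = 1+7 = 8 ⇒ 8 days.
The longest path through F is only 6 days, so F has float 2.
The binding chain switches to N→F = 2+9 = 11; finish 11 days.

11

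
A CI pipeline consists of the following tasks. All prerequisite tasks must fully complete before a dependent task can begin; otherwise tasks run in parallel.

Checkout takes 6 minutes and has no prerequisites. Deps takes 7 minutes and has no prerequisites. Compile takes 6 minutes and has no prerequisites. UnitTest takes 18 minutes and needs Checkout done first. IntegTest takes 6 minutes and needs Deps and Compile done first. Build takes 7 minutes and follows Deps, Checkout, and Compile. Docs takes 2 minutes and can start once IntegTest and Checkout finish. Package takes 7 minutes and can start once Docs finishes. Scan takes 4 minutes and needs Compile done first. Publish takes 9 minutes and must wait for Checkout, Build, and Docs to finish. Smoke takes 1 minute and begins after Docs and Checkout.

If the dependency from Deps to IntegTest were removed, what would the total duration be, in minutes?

24

Original critical path: Checkout→UnitTest = 6+18 = 24 ⇒ 24 minutes.
Without Deps→IntegTest, IntegTest's earliest start moves from 7 to 6.
New critical path: Checkout→UnitTest = 6+18 = 24 ⇒ 24 minutes.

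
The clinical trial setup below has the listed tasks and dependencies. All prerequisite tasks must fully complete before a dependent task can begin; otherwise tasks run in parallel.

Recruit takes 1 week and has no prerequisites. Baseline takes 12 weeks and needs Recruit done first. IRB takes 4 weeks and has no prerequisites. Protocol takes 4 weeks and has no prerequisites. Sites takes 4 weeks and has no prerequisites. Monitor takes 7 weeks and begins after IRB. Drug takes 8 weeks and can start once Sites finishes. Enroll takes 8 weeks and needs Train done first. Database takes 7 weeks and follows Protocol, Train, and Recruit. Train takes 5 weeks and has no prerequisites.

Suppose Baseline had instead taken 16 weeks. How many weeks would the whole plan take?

17

Baseline: Recruit→Baseline = 1+12 = 13 → 13 weeks.
Since Baseline is critical, the +4 change carries straight to that chain (now 17 weeks).
No other chain overtakes it, so the finish is 17 weeks.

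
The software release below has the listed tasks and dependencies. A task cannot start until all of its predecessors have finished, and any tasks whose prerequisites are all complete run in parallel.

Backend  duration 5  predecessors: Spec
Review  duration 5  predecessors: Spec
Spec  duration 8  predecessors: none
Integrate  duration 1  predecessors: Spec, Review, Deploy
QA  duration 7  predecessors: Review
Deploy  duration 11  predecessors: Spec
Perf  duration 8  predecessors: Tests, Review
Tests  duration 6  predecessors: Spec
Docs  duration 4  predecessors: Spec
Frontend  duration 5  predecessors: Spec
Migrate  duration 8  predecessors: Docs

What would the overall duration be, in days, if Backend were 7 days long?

As given, the longest chain is Spec→Tests→Perf = 8+6+8 = 22, so the finish is 22 days.
Backend is off the critical path — its longest chain is 13 days, giving 9 of slack.
The critical path is still Spec→Tests→Perf; finish is now 22 days.

22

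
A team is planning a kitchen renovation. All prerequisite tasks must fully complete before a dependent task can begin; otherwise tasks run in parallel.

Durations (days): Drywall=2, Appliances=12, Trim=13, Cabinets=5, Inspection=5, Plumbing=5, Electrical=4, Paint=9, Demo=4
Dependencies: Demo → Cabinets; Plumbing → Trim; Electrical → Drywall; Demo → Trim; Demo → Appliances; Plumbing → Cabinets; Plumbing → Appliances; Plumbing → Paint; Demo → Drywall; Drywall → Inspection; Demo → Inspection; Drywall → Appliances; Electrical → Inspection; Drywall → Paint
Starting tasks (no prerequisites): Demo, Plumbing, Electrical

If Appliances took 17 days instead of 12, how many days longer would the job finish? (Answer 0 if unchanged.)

The binding path is Demo→Drywall→Appliances = 4+2+12 = 18; finish at 18 days.
Appliances lies on that path, so at 17 days the path becomes 23 days.
The critical path is still Demo→Drywall→Appliances; finish is now 23 days.
Change in finish: 23 − 18 = +5 days.

5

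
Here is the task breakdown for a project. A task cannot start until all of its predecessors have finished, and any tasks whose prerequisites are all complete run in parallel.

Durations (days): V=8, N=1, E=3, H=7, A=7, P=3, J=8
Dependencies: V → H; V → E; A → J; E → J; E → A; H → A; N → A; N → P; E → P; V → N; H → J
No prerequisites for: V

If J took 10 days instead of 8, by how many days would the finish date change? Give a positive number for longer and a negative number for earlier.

The binding path is V→H→A→J = 8+7+7+8 = 30; finish at 30 days.
Since J is critical, the +2 change carries straight to that chain (now 32 days).
No other chain overtakes it, so the finish is 32 days.
Change in finish: 32 − 30 = +2 days.

2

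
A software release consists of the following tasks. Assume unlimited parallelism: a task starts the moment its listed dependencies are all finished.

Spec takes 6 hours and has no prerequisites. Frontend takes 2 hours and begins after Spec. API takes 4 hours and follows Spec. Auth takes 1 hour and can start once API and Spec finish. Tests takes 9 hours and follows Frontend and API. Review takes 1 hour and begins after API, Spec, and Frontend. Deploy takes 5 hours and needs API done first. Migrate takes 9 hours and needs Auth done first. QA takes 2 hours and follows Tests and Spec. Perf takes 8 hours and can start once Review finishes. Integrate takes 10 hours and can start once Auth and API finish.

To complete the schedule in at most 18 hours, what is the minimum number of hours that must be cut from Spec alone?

Current finish: 21 hours; target: 18.
Spec is on every critical path, so each hour cut from Spec cuts the finish by one (this holds down to a finish of 16).
Need 21 − 18 = 3 hours off Spec → Spec becomes 3 hours, finish becomes 18.

3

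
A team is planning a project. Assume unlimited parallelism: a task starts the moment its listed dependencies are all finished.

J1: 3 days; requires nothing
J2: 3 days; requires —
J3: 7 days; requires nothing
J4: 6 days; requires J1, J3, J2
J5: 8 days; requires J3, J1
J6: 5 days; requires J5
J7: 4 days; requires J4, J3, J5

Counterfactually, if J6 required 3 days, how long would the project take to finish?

Actual critical path: J3→J5→J6 = 7+8+5 = 20 ⇒ 20 days.
J6 is on the critical path; changing it to 3 makes that path 18 days.
Now J3→J5→J7 = 7+8+4 = 19 is longest, so the finish becomes 19 days.

19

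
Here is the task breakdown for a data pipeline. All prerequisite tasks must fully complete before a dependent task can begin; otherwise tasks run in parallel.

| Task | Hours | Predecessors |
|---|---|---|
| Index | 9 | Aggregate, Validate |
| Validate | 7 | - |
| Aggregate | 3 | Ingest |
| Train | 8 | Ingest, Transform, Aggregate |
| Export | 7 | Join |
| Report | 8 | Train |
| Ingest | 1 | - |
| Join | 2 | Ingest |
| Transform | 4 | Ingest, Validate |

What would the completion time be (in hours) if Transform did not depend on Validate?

21

Original critical path: Validate→Transform→Train→Report = 7+4+8+8 = 27 ⇒ 27 hours.
Without Validate→Transform, Transform's earliest start moves from 7 to 1.
New critical path: Ingest→Transform→Train→Report = 1+4+8+8 = 21 ⇒ 21 hours.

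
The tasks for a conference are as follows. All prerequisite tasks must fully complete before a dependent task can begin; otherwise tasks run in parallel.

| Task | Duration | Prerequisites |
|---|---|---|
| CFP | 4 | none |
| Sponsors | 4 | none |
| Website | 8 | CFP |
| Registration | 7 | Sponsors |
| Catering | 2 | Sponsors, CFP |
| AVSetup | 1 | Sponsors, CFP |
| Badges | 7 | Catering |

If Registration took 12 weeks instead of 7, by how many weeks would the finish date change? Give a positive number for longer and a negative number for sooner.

Actual critical path: CFP→Catering→Badges = 4+2+7 = 13 ⇒ 13 weeks.
The longest path through Registration is only 11 weeks, so Registration has float 2.
New critical path: Sponsors→Registration = 4+12 = 16 ⇒ 16 weeks.
Change in finish: 16 − 13 = +3 weeks.

3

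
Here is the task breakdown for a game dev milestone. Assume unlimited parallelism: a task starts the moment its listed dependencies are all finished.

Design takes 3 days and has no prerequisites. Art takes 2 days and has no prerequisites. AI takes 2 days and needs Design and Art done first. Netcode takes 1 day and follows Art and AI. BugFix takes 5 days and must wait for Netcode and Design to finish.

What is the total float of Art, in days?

1

Critical path: Design→AI→Netcode→BugFix = 3+2+1+5 = 11, so the finish is 11 days.
The longest chain containing Art totals 10 days.
Slack of Art = 1 − 0 = 1 day.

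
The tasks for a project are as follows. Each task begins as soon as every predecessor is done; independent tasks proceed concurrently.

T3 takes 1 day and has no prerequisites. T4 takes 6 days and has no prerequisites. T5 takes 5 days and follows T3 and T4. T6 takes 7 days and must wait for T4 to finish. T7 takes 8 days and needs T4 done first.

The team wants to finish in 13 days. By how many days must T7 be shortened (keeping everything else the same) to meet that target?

Current finish: 14 days; target: 13.
T7 is on every critical path, so each day cut from T7 cuts the finish by one (this holds down to a finish of 13).
Need 14 − 13 = 1 day off T7 → T7 becomes 7 days, finish becomes 13.

1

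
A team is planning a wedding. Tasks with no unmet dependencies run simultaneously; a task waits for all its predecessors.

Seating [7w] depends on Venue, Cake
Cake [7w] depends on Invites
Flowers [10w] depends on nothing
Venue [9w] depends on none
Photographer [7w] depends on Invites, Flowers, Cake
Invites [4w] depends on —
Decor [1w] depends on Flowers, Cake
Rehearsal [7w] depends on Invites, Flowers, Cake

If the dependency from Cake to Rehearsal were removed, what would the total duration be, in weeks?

18

With the dependency in place, Invites→Cake→Seating = 4+7+7 = 18 sets the finish at 18 weeks.
Without Cake→Rehearsal, Rehearsal's earliest start moves from 11 to 10.
After: Invites→Cake→Seating = 4+7+7 = 18 → 18 weeks.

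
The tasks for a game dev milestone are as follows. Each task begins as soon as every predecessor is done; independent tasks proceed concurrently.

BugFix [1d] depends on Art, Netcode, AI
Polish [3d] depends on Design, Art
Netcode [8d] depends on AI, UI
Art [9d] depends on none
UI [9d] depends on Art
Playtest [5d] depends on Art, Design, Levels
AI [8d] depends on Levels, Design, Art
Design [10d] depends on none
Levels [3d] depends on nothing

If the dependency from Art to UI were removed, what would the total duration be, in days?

Before: longest chain Design→AI→Netcode→BugFix = 10+8+8+1 = 27, finish 27.
Without Art→UI, UI's earliest start moves from 9 to 0.
After: Design→AI→Netcode→BugFix = 10+8+8+1 = 27 → 27 days.

27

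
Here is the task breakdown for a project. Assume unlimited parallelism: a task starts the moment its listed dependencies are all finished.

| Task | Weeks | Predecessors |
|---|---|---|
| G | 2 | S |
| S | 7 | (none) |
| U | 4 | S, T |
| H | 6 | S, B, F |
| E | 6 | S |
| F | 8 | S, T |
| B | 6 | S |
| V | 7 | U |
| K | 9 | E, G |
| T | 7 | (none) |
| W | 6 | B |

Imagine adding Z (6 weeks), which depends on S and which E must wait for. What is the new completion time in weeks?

Originally the project takes 22 weeks.
With Z inserted, E now waits for max(S, Z).
New critical path: S→Z→E→K = 7+6+6+9 = 28 ⇒ 28 weeks.

28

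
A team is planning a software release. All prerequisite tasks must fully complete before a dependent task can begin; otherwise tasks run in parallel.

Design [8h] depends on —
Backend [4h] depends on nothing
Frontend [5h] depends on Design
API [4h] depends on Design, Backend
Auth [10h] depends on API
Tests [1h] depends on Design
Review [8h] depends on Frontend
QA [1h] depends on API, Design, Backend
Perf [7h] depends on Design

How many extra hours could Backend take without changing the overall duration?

Design→API→Auth = 8+4+10 = 22 sets the makespan at 22 hours.
The longest chain containing Backend totals 18 hours.
Slack of Backend = 4 − 0 = 4 hours.

4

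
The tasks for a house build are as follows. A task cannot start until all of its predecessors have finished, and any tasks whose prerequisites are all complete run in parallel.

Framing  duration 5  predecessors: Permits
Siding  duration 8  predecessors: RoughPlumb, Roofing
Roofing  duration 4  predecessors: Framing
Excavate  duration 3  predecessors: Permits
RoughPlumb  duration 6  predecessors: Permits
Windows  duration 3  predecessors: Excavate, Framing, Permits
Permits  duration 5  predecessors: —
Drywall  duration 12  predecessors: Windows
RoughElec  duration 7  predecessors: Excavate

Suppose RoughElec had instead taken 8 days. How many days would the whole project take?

Baseline: Permits→Framing→Windows→Drywall = 5+5+3+12 = 25 → 25 days.
RoughElec has 10 days of float (longest path through it is 15).
The critical path is still Permits→Framing→Windows→Drywall; finish is now 25 days.

25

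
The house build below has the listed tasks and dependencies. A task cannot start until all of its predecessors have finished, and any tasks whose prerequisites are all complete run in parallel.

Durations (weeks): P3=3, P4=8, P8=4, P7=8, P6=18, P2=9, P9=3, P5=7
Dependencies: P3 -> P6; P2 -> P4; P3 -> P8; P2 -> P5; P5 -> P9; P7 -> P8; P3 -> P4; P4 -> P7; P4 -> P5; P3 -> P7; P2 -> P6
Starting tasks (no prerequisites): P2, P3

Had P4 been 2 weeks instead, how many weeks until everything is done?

27

Baseline: P2→P4→P7→P8 = 9+8+8+4 = 29 → 29 weeks.
Since P4 is critical, the -6 change carries straight to that chain (now 23 weeks).
The binding chain switches to P2→P6 = 9+18 = 27; finish 27 weeks.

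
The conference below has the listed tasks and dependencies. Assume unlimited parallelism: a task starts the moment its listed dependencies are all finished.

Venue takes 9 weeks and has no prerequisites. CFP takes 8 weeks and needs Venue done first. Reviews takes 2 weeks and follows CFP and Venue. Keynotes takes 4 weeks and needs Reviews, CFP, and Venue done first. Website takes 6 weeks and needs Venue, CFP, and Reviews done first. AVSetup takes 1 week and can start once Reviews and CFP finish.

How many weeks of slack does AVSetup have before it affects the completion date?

5

The longest chain is Venue→CFP→Reviews→Website = 9+8+2+6 = 25; overall finish 25 weeks.
Longest path through AVSetup: 20 weeks (earliest finish 20, latest finish 25).
Slack of AVSetup = 24 − 19 = 5 weeks.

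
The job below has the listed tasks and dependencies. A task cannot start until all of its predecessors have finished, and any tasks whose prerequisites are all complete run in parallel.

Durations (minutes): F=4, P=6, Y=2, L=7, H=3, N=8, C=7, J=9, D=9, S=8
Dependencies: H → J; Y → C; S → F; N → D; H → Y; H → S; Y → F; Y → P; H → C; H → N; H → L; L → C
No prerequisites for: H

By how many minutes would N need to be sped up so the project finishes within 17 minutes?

Current finish: 20 minutes; target: 17.
N is on every critical path, so each minute cut from N cuts the finish by one (this holds down to a finish of 17).
Need 20 − 17 = 3 minutes off N → N becomes 5 minutes, finish becomes 17.

3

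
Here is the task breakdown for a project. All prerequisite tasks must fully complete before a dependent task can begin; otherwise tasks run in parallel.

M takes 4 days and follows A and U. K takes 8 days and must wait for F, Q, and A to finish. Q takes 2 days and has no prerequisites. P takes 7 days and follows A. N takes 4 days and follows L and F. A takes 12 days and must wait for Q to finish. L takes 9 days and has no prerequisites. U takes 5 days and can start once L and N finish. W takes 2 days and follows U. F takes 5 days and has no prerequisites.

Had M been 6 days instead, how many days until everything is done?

24

The binding path is L→N→U→M = 9+4+5+4 = 22; finish at 22 days.
Since M is critical, the +2 change carries straight to that chain (now 24 days).
No other chain overtakes it, so the finish is 24 days.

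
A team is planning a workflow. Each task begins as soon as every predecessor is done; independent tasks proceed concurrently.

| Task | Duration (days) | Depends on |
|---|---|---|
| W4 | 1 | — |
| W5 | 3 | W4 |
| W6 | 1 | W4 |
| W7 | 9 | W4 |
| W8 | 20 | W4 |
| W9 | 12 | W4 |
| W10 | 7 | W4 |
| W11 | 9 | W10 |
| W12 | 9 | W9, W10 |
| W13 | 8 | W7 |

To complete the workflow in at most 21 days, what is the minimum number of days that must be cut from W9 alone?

Current finish: 22 days; target: 21.
W9 is on every critical path, so each day cut from W9 cuts the finish by one (this holds down to a finish of 21).
Need 22 − 21 = 1 day off W9 → W9 becomes 11 days, finish becomes 21.

1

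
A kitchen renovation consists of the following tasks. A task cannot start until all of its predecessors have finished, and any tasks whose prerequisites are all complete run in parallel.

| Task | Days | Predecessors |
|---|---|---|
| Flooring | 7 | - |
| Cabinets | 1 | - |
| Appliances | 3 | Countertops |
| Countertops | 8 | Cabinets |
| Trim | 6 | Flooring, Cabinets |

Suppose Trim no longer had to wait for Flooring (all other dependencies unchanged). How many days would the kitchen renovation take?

With the dependency in place, Flooring→Trim = 7+6 = 13 sets the finish at 13 days.
Without Flooring→Trim, Trim's earliest start moves from 7 to 1.
New critical path: Cabinets→Countertops→Appliances = 1+8+3 = 12 ⇒ 12 days.

12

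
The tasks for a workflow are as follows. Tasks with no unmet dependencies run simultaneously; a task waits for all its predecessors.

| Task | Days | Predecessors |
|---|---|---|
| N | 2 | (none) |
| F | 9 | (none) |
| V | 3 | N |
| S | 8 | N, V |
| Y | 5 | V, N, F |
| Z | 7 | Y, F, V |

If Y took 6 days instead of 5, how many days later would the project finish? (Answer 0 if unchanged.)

Baseline: F→Y→Z = 9+5+7 = 21 → 21 days.
Since Y is critical, the +1 change carries straight to that chain (now 22 days).
No other chain overtakes it, so the finish is 22 days.
Change in finish: 22 − 21 = +1 days.

1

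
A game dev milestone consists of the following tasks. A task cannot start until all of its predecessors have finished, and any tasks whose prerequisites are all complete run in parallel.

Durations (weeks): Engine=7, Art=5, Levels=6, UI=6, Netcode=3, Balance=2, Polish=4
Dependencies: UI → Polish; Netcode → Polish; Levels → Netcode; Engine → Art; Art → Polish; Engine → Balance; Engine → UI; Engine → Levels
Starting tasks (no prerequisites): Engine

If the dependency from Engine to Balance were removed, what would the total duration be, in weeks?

Before: longest chain Engine→Levels→Netcode→Polish = 7+6+3+4 = 20, finish 20.
Without Engine→Balance, Balance's earliest start moves from 7 to 0.
The longest chain is now Engine→Levels→Netcode→Polish = 7+6+3+4 = 20, so the schedule takes 20 weeks.

20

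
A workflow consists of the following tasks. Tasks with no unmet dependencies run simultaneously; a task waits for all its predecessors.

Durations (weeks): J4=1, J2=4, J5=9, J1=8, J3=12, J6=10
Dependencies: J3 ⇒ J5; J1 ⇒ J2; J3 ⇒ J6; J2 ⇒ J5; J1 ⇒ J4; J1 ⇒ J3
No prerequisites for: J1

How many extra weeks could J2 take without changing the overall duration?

9

Critical path: J1→J3→J6 = 8+12+10 = 30, so the finish is 30 weeks.
J2 finishes as early as 12 and must finish by 21.
So J2 can slip 21 − 12 = 9 weeks.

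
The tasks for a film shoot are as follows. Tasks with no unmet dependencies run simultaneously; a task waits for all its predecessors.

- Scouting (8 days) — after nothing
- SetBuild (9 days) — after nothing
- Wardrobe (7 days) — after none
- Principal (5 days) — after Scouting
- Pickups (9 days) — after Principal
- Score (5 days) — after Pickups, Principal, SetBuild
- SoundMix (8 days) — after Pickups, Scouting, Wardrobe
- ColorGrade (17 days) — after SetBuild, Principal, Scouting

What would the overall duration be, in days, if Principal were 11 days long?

Critical path before the change: Scouting→Principal→Pickups→SoundMix = 8+5+9+8 = 30 giving 30 days.
Since Principal is critical, the +6 change carries straight to that chain (now 36 days).
No other chain overtakes it, so the finish is 36 days.

36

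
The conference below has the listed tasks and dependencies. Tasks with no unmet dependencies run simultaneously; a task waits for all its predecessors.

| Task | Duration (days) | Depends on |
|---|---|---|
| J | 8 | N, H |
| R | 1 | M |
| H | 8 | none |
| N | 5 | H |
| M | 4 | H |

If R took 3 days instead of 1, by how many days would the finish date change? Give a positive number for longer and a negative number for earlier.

Actual critical path: H→N→J = 8+5+8 = 21 ⇒ 21 days.
R is off the critical path — its longest chain is 13 days, giving 8 of slack.
The critical path is still H→N→J; finish is now 21 days.
Change in finish: 21 − 21 = +0 days.

0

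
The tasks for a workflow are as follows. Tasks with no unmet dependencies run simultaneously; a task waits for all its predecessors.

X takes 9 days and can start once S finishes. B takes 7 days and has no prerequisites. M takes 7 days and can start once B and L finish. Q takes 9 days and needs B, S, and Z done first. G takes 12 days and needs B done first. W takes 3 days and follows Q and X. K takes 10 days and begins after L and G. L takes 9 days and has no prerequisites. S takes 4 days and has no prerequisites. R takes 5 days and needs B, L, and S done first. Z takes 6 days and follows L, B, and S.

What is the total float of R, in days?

15

B→G→K = 7+12+10 = 29 sets the makespan at 29 days.
The longest chain containing R totals 14 days.
Slack of R = 24 − 9 = 15 days.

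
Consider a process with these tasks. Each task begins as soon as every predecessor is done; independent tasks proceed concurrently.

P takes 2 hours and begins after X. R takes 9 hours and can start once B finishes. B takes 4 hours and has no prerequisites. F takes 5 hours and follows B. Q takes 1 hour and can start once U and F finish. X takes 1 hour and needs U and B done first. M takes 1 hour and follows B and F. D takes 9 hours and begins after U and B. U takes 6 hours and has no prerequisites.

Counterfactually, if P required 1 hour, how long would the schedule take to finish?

15

Baseline: U→D = 6+9 = 15 → 15 hours.
P has 6 hours of float (longest path through it is 9).
No other chain overtakes it, so the finish is 15 hours.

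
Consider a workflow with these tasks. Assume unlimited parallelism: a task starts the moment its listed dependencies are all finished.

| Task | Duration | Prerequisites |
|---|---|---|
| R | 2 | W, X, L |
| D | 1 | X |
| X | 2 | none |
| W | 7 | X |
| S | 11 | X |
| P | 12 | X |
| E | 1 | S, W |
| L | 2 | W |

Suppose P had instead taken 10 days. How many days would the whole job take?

As given, the longest chain is X→P = 2+12 = 14, so the finish is 14 days.
P is on the critical path; changing it to 10 makes that path 12 days.
Now X→S→E = 2+11+1 = 14 is longest, so the finish becomes 14 days.

14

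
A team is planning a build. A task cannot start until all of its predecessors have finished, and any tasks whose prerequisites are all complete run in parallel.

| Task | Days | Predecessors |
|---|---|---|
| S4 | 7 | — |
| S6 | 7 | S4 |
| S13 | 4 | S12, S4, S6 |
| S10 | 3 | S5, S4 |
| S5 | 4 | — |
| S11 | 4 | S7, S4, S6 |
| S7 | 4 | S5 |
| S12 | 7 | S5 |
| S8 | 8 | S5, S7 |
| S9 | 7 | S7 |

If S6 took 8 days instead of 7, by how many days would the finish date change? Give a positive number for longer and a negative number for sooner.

1

Actual critical path: S4→S6→S11 = 7+7+4 = 18 ⇒ 18 days.
Since S6 is critical, the +1 change carries straight to that chain (now 19 days).
The critical path is still S4→S6→S11; finish is now 19 days.
Change in finish: 19 − 18 = +1 days.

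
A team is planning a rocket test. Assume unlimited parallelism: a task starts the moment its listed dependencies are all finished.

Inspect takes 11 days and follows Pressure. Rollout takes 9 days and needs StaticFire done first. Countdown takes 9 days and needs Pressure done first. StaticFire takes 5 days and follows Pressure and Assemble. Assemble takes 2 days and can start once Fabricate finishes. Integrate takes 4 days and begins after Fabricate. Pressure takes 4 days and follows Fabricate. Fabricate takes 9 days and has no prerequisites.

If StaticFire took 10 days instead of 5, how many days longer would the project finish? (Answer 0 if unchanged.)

Actual critical path: Fabricate→Pressure→StaticFire→Rollout = 9+4+5+9 = 27 ⇒ 27 days.
StaticFire lies on that path, so at 10 days the path becomes 32 days.
No other chain overtakes it, so the finish is 32 days.
Change in finish: 32 − 27 = +5 days.

5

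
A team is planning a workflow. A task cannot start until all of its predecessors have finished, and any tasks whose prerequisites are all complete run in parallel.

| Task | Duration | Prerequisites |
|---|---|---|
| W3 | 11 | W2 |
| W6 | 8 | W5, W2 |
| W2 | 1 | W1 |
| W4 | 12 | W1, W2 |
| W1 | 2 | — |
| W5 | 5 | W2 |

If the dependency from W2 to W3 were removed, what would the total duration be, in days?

With the dependency in place, W1→W2→W5→W6 = 2+1+5+8 = 16 sets the finish at 16 days.
Without W2→W3, W3's earliest start moves from 3 to 0.
New critical path: W1→W2→W5→W6 = 2+1+5+8 = 16 ⇒ 16 days.

16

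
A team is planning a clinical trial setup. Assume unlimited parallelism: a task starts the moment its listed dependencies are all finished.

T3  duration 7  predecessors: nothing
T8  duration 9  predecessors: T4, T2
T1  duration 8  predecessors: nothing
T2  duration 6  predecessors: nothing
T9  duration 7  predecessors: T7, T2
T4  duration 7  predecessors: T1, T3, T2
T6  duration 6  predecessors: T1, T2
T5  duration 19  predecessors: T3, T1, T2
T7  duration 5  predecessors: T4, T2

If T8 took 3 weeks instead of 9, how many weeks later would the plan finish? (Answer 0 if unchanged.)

0

As given, the longest chain is T1→T4→T7→T9 = 8+7+5+7 = 27, so the finish is 27 weeks.
The longest path through T8 is only 24 weeks, so T8 has float 3.
The critical path is still T1→T4→T7→T9; finish is now 27 weeks.
Change in finish: 27 − 27 = +0 weeks.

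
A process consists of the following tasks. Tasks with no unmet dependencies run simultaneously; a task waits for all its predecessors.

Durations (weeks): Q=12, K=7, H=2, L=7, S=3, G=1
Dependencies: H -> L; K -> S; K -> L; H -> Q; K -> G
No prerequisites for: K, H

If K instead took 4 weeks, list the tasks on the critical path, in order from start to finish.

As given, the longest chain is K→L = 7+7 = 14, so the finish is 14 weeks.
Since K is critical, the -3 change carries straight to that chain (now 11 weeks).
The binding chain switches to H→Q = 2+12 = 14; finish 14 weeks.

H, Q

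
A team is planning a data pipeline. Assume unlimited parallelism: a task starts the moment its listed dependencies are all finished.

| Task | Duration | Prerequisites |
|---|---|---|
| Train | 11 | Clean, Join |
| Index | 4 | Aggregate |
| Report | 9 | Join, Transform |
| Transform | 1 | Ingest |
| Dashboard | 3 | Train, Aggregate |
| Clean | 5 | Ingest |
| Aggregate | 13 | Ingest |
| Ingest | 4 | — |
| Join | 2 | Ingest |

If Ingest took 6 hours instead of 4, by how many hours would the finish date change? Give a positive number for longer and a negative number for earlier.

2

Critical path before the change: Ingest→Clean→Train→Dashboard = 4+5+11+3 = 23 giving 23 hours.
Ingest is on the critical path; changing it to 6 makes that path 25 hours.
No other chain overtakes it, so the finish is 25 hours.
Change in finish: 25 − 23 = +2 hours.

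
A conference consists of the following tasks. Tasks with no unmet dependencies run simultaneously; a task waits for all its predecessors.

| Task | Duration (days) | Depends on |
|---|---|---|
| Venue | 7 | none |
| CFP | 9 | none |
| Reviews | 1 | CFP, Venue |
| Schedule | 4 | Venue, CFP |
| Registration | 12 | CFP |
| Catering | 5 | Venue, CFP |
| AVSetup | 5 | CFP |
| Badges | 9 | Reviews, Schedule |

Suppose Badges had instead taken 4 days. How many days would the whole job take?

21

The binding path is CFP→Schedule→Badges = 9+4+9 = 22; finish at 22 days.
Badges is on the critical path; changing it to 4 makes that path 17 days.
Now CFP→Registration = 9+12 = 21 is longest, so the finish becomes 21 days.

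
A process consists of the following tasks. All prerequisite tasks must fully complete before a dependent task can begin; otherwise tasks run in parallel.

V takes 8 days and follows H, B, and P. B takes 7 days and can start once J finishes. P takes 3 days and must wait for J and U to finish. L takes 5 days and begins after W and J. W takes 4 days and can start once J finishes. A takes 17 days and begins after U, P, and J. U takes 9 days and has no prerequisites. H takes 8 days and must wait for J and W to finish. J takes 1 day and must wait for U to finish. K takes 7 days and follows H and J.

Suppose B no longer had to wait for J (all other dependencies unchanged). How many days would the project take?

Original critical path: U→J→W→H→V = 9+1+4+8+8 = 30 ⇒ 30 days.
Without J→B, B's earliest start moves from 10 to 0.
New critical path: U→J→W→H→V = 9+1+4+8+8 = 30 ⇒ 30 days.

30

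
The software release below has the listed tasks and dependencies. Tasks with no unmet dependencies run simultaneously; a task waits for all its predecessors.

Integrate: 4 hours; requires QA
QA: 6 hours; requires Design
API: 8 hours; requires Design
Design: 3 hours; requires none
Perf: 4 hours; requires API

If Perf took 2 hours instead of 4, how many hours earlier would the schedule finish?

2

Actual critical path: Design→API→Perf = 3+8+4 = 15 ⇒ 15 hours.
Perf lies on that path, so at 2 hours the path becomes 13 hours.
No other chain overtakes it, so the finish is 13 hours.
Change in finish: 13 − 15 = -2 hours.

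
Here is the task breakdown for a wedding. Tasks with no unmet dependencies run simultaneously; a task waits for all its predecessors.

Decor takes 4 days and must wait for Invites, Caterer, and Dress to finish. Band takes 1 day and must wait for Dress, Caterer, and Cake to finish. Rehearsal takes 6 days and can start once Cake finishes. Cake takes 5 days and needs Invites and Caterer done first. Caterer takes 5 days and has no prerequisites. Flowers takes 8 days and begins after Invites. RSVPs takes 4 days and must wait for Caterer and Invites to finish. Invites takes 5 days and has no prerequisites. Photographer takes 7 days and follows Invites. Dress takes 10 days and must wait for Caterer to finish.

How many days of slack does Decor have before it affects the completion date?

0

The longest chain is Caterer→Dress→Decor = 5+10+4 = 19; overall finish 19 days.
The longest chain containing Decor totals 19 days.
So Decor can slip 19 − 19 = 0 days.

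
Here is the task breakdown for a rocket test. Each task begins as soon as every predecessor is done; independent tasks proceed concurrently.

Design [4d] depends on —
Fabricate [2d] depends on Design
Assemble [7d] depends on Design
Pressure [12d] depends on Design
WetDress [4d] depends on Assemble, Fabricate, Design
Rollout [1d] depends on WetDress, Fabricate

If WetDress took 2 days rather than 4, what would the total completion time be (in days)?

As given, the longest chain is Design→Assemble→WetDress→Rollout = 4+7+4+1 = 16, so the finish is 16 days.
WetDress is on the critical path; changing it to 2 makes that path 14 days.
New critical path: Design→Pressure = 4+12 = 16 ⇒ 16 days.

16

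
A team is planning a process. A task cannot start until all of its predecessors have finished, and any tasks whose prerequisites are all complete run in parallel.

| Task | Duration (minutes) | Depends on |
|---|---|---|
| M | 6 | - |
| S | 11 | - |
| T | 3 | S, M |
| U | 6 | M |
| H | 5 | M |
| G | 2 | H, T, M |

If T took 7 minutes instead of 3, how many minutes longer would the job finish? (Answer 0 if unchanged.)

Baseline: S→T→G = 11+3+2 = 16 → 16 minutes.
T is on the critical path; changing it to 7 makes that path 20 minutes.
That remains the longest chain; total 20 minutes.
Change in finish: 20 − 16 = +4 minutes.

4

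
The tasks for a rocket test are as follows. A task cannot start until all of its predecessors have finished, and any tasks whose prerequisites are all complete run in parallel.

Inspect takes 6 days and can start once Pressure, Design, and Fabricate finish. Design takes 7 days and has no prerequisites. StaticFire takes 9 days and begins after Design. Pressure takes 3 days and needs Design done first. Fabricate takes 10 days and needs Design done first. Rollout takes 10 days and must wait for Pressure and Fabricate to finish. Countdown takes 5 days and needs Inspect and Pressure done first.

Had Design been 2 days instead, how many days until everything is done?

Baseline: Design→Fabricate→Inspect→Countdown = 7+10+6+5 = 28 → 28 days.
Since Design is critical, the -5 change carries straight to that chain (now 23 days).
That remains the longest chain; total 23 days.

23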